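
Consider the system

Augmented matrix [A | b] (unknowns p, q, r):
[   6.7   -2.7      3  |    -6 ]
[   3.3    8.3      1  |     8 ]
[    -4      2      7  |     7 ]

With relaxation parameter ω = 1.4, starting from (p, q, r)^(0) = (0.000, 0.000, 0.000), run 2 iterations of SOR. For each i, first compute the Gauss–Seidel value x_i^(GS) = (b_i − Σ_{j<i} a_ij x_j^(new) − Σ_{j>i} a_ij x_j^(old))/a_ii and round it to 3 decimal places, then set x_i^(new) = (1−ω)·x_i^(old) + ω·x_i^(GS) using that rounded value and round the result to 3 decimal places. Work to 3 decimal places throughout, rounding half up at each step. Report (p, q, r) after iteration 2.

(0.667, 0.230, 2.009)

Iteration 1:
  p: GS value = (-6 - (-2.7)·0.000 - (3)·0.000) / (6.7) = -0.896;  p ← (1−ω)·0.000 + ω·-0.896 = -1.254
  q: GS value = (8 - (3.3)·-1.254 - (1)·0.000) / (8.3) = 1.462;  q ← (1−ω)·0.000 + ω·1.462 = 2.047
  r: GS value = (7 - (-4)·-1.254 - (2)·2.047) / (7) = -0.301;  r ← (1−ω)·0.000 + ω·-0.301 = -0.421
Iteration 2:
  p: GS value = (-6 - (-2.7)·2.047 - (3)·-0.421) / (6.7) = 0.118;  p ← (1−ω)·-1.254 + ω·0.118 = 0.667
  q: GS value = (8 - (3.3)·0.667 - (1)·-0.421) / (8.3) = 0.749;  q ← (1−ω)·2.047 + ω·0.749 = 0.230
  r: GS value = (7 - (-4)·0.667 - (2)·0.230) / (7) = 1.315;  r ← (1−ω)·-0.421 + ω·1.315 = 2.009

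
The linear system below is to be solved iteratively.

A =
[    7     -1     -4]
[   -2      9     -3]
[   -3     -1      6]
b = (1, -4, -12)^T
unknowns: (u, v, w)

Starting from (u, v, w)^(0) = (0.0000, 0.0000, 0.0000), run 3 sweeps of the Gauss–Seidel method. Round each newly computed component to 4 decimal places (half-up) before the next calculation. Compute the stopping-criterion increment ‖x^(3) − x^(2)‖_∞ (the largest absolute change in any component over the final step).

0.5650

Iteration 1:
  u = (1 - (-1)·0.0000 - (-4)·0.0000) / (7) = 0.1429
  v = (-4 - (-2)·0.1429 - (-3)·0.0000) / (9) = -0.4127
  w = (-12 - (-3)·0.1429 - (-1)·-0.4127) / (6) = -1.9973
Iteration 2:
  u = (1 - (-1)·-0.4127 - (-4)·-1.9973) / (7) = -1.0574
  v = (-4 - (-2)·-1.0574 - (-3)·-1.9973) / (9) = -1.3452
  w = (-12 - (-3)·-1.0574 - (-1)·-1.3452) / (6) = -2.7529
Iteration 3:
  u = (1 - (-1)·-1.3452 - (-4)·-2.7529) / (7) = -1.6224
  v = (-4 - (-2)·-1.6224 - (-3)·-2.7529) / (9) = -1.7226
  w = (-12 - (-3)·-1.6224 - (-1)·-1.7226) / (6) = -3.0983
Change: (-0.5650, -0.3774, -0.3454) → max |·| = 0.5650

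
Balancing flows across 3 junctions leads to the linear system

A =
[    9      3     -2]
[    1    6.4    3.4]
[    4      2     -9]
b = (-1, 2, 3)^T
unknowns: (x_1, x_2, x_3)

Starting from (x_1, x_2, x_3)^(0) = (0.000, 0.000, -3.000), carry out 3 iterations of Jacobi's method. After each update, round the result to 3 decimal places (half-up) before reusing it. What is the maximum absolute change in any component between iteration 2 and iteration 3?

Iteration 1:
  x_1 = (-1 - (3)·0.000 - (-2)·-3.000) / (9) = -0.778
  x_2 = (2 - (1)·0.000 - (3.4)·-3.000) / (6.4) = 1.906
  x_3 = (3 - (4)·0.000 - (2)·0.000) / (-9) = -0.333
Iteration 2:
  x_1 = (-1 - (3)·1.906 - (-2)·-0.333) / (9) = -0.820
  x_2 = (2 - (1)·-0.778 - (3.4)·-0.333) / (6.4) = 0.611
  x_3 = (3 - (4)·-0.778 - (2)·1.906) / (-9) = -0.256
Iteration 3:
  x_1 = (-1 - (3)·0.611 - (-2)·-0.256) / (9) = -0.372
  x_2 = (2 - (1)·-0.820 - (3.4)·-0.256) / (6.4) = 0.577
  x_3 = (3 - (4)·-0.820 - (2)·0.611) / (-9) = -0.562
Change: (0.448, -0.034, -0.306) → max |·| = 0.448

0.448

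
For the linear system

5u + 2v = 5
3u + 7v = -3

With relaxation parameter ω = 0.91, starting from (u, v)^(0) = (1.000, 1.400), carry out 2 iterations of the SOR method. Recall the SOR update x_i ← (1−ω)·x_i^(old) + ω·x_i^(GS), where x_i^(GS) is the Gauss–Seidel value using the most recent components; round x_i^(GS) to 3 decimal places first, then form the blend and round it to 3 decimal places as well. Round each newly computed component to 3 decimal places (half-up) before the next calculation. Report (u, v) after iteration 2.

(1.120, -0.868)

Iteration 1:
  u: GS value = (5 - (2)·1.400) / (5) = 0.440;  u ← (1−ω)·1.000 + ω·0.440 = 0.490
  v: GS value = (-3 - (3)·0.490) / (7) = -0.639;  v ← (1−ω)·1.400 + ω·-0.639 = -0.455
Iteration 2:
  u: GS value = (5 - (2)·-0.455) / (5) = 1.182;  u ← (1−ω)·0.490 + ω·1.182 = 1.120
  v: GS value = (-3 - (3)·1.120) / (7) = -0.909;  v ← (1−ω)·-0.455 + ω·-0.909 = -0.868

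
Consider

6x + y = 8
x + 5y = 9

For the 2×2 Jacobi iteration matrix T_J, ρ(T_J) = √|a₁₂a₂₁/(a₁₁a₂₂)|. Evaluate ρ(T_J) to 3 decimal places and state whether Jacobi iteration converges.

a₁₂a₂₁/(a₁₁a₂₂) = (1)·(1) / ((6)·(5)) = 0.033333
ρ = √|0.033333| = √0.033333 = 0.183
ρ < 1, so Jacobi converges

0.183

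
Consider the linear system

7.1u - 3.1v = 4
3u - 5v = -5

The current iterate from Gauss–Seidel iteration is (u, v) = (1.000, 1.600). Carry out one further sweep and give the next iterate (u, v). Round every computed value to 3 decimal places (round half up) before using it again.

(1.262, 1.757)

One sweep:
  u = (4 - (-3.1)·1.600) / (7.1) = 1.262
  v = (-5 - (3)·1.262) / (-5) = 1.757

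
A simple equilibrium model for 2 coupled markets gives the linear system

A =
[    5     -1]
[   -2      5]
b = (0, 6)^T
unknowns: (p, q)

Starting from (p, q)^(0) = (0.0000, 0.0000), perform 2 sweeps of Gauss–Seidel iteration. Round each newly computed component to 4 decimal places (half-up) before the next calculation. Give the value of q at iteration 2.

Iteration 1:
  p = (0 - (-1)·0.0000) / (5) = 0.0000
  q = (6 - (-2)·0.0000) / (5) = 1.2000
Iteration 2:
  p = (0 - (-1)·1.2000) / (5) = 0.2400
  q = (6 - (-2)·0.2400) / (5) = 1.2960

1.2960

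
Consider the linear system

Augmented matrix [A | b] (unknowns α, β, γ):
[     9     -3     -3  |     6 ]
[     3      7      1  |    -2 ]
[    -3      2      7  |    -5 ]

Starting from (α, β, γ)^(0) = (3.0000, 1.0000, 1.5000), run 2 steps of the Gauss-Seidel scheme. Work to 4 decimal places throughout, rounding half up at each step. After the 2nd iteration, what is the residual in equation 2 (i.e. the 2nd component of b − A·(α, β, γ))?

Iteration 1:
  α = (6 - (-3)·1.0000 - (-3)·1.5000) / (9) = 1.5000
  β = (-2 - (3)·1.5000 - (1)·1.5000) / (7) = -1.1429
  γ = (-5 - (-3)·1.5000 - (2)·-1.1429) / (7) = 0.2551
Iteration 2:
  α = (6 - (-3)·-1.1429 - (-3)·0.2551) / (9) = 0.3707
  β = (-2 - (3)·0.3707 - (1)·0.2551) / (7) = -0.4810
  γ = (-5 - (-3)·0.3707 - (2)·-0.4810) / (7) = -0.4180
Residual b − A·x = (-0.0333, 0.6729, 0.0001)

0.6729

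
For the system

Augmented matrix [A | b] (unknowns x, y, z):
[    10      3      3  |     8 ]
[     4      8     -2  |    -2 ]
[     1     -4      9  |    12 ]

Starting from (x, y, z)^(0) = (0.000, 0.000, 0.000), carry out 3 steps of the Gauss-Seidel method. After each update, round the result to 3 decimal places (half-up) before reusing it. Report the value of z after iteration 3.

Iteration 1:
  x = (8 - (3)·0.000 - (3)·0.000) / (10) = 0.800
  y = (-2 - (4)·0.800 - (-2)·0.000) / (8) = -0.650
  z = (12 - (1)·0.800 - (-4)·-0.650) / (9) = 0.956
Iteration 2:
  x = (8 - (3)·-0.650 - (3)·0.956) / (10) = 0.708
  y = (-2 - (4)·0.708 - (-2)·0.956) / (8) = -0.365
  z = (12 - (1)·0.708 - (-4)·-0.365) / (9) = 1.092
Iteration 3:
  x = (8 - (3)·-0.365 - (3)·1.092) / (10) = 0.582
  y = (-2 - (4)·0.582 - (-2)·1.092) / (8) = -0.268
  z = (12 - (1)·0.582 - (-4)·-0.268) / (9) = 1.150

1.150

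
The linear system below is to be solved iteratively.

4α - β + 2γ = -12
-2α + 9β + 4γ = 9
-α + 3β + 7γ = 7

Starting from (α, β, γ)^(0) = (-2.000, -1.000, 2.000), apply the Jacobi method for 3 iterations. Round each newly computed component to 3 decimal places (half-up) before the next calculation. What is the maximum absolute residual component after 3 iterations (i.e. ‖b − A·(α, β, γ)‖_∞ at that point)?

Iteration 1:
  α = (-12 - (-1)·-1.000 - (2)·2.000) / (4) = -4.250
  β = (9 - (-2)·-2.000 - (4)·2.000) / (9) = -0.333
  γ = (7 - (-1)·-2.000 - (3)·-1.000) / (7) = 1.143
Iteration 2:
  α = (-12 - (-1)·-0.333 - (2)·1.143) / (4) = -3.655
  β = (9 - (-2)·-4.250 - (4)·1.143) / (9) = -0.452
  γ = (7 - (-1)·-4.250 - (3)·-0.333) / (7) = 0.536
Iteration 3:
  α = (-12 - (-1)·-0.452 - (2)·0.536) / (4) = -3.381
  β = (9 - (-2)·-3.655 - (4)·0.536) / (9) = -0.050
  γ = (7 - (-1)·-3.655 - (3)·-0.452) / (7) = 0.672
Residual b − A·x = (0.130, 0.000, -0.935); ∞-norm = 0.935

0.935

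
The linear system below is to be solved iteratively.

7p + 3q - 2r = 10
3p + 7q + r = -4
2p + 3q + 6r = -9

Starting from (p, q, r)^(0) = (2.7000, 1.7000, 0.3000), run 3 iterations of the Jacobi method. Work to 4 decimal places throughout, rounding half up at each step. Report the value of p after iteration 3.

Iteration 1:
  p = (10 - (3)·1.7000 - (-2)·0.3000) / (7) = 0.7857
  q = (-4 - (3)·2.7000 - (1)·0.3000) / (7) = -1.7714
  r = (-9 - (2)·2.7000 - (3)·1.7000) / (6) = -3.2500
Iteration 2:
  p = (10 - (3)·-1.7714 - (-2)·-3.2500) / (7) = 1.2592
  q = (-4 - (3)·0.7857 - (1)·-3.2500) / (7) = -0.4439
  r = (-9 - (2)·0.7857 - (3)·-1.7714) / (6) = -0.8762
Iteration 3:
  p = (10 - (3)·-0.4439 - (-2)·-0.8762) / (7) = 1.3685
  q = (-4 - (3)·1.2592 - (1)·-0.8762) / (7) = -0.9859
  r = (-9 - (2)·1.2592 - (3)·-0.4439) / (6) = -1.6978

1.3685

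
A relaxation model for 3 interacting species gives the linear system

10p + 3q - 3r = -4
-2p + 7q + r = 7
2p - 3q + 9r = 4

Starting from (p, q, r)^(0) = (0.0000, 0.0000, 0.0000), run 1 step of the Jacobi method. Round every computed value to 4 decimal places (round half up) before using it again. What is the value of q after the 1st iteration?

Iteration 1:
  p = (-4 - (3)·0.0000 - (-3)·0.0000) / (10) = -0.4000
  q = (7 - (-2)·0.0000 - (1)·0.0000) / (7) = 1.0000
  r = (4 - (2)·0.0000 - (-3)·0.0000) / (9) = 0.4444

1.0000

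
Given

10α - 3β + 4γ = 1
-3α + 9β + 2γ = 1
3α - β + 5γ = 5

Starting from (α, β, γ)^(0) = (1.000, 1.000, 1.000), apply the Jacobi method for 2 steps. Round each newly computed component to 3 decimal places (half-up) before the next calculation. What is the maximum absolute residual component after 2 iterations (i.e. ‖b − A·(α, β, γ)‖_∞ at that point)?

Iteration 1:
  α = (1 - (-3)·1.000 - (4)·1.000) / (10) = 0.000
  β = (1 - (-3)·1.000 - (2)·1.000) / (9) = 0.222
  γ = (5 - (3)·1.000 - (-1)·1.000) / (5) = 0.600
Iteration 2:
  α = (1 - (-3)·0.222 - (4)·0.600) / (10) = -0.073
  β = (1 - (-3)·0.000 - (2)·0.600) / (9) = -0.022
  γ = (5 - (3)·0.000 - (-1)·0.222) / (5) = 1.044
Residual b − A·x = (-2.512, -1.109, -0.023); ∞-norm = 2.512

2.512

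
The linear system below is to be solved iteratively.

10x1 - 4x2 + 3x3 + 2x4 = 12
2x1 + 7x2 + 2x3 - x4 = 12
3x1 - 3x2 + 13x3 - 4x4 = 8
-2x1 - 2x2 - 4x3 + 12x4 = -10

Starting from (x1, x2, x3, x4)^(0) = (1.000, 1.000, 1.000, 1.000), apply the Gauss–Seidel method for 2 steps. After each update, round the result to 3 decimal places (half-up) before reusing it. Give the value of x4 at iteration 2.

-0.265

Iteration 1:
  x1 = (12 - (-4)·1.000 - (3)·1.000 - (2)·1.000) / (10) = 1.100
  x2 = (12 - (2)·1.100 - (2)·1.000 - (-1)·1.000) / (7) = 1.257
  x3 = (8 - (3)·1.100 - (-3)·1.257 - (-4)·1.000) / (13) = 0.959
  x4 = (-10 - (-2)·1.100 - (-2)·1.257 - (-4)·0.959) / (12) = -0.121
Iteration 2:
  x1 = (12 - (-4)·1.257 - (3)·0.959 - (2)·-0.121) / (10) = 1.439
  x2 = (12 - (2)·1.439 - (2)·0.959 - (-1)·-0.121) / (7) = 1.012
  x3 = (8 - (3)·1.439 - (-3)·1.012 - (-4)·-0.121) / (13) = 0.480
  x4 = (-10 - (-2)·1.439 - (-2)·1.012 - (-4)·0.480) / (12) = -0.265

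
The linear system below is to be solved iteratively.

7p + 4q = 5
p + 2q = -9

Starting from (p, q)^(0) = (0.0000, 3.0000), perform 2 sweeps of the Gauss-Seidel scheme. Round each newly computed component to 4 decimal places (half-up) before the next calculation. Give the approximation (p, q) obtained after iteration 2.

Iteration 1:
  p = (5 - (4)·3.0000) / (7) = -1.0000
  q = (-9 - (1)·-1.0000) / (2) = -4.0000
Iteration 2:
  p = (5 - (4)·-4.0000) / (7) = 3.0000
  q = (-9 - (1)·3.0000) / (2) = -6.0000

(3.0000, -6.0000)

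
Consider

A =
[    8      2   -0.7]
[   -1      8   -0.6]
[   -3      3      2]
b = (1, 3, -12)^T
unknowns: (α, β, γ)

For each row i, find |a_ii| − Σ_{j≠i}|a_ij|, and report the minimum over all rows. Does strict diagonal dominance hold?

-4

row 1: |8| − (2+0.7) = 5.3
row 2: |8| − (1+0.6) = 6.4
row 3: |2| − (3+3) = -4
minimum over rows = -4 → not strictly diagonally dominant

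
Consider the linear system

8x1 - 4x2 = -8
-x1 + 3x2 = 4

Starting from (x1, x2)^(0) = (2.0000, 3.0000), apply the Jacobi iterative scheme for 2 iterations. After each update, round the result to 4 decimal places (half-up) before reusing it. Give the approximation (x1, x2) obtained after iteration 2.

Iteration 1:
  x1 = (-8 - (-4)·3.0000) / (8) = 0.5000
  x2 = (4 - (-1)·2.0000) / (3) = 2.0000
Iteration 2:
  x1 = (-8 - (-4)·2.0000) / (8) = 0.0000
  x2 = (4 - (-1)·0.5000) / (3) = 1.5000

(0.0000, 1.5000)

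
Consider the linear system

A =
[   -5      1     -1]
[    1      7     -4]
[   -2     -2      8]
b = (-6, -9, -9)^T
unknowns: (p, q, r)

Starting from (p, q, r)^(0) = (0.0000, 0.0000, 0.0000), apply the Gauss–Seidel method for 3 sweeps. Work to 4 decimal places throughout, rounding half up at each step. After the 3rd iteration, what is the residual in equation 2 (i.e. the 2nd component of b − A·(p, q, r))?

Iteration 1:
  p = (-6 - (1)·0.0000 - (-1)·0.0000) / (-5) = 1.2000
  q = (-9 - (1)·1.2000 - (-4)·0.0000) / (7) = -1.4571
  r = (-9 - (-2)·1.2000 - (-2)·-1.4571) / (8) = -1.1893
Iteration 2:
  p = (-6 - (1)·-1.4571 - (-1)·-1.1893) / (-5) = 1.1464
  q = (-9 - (1)·1.1464 - (-4)·-1.1893) / (7) = -2.1291
  r = (-9 - (-2)·1.1464 - (-2)·-2.1291) / (8) = -1.3707
Iteration 3:
  p = (-6 - (1)·-2.1291 - (-1)·-1.3707) / (-5) = 1.0483
  q = (-9 - (1)·1.0483 - (-4)·-1.3707) / (7) = -2.2187
  r = (-9 - (-2)·1.0483 - (-2)·-2.2187) / (8) = -1.4176
Residual b − A·x = (0.0426, -0.1878, 0.0000)

-0.1878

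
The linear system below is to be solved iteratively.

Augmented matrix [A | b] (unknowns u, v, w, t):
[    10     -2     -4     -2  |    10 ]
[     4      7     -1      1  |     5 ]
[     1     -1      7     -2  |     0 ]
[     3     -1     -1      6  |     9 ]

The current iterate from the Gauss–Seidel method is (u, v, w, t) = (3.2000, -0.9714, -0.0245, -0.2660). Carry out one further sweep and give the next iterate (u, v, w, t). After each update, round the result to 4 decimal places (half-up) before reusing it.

One sweep:
  u = (10 - (-2)·-0.9714 - (-4)·-0.0245 - (-2)·-0.2660) / (10) = 0.7427
  v = (5 - (4)·0.7427 - (-1)·-0.0245 - (1)·-0.2660) / (7) = 0.3244
  w = (0 - (1)·0.7427 - (-1)·0.3244 - (-2)·-0.2660) / (7) = -0.1358
  t = (9 - (3)·0.7427 - (-1)·0.3244 - (-1)·-0.1358) / (6) = 1.1601

(0.7427, 0.3244, -0.1358, 1.1601)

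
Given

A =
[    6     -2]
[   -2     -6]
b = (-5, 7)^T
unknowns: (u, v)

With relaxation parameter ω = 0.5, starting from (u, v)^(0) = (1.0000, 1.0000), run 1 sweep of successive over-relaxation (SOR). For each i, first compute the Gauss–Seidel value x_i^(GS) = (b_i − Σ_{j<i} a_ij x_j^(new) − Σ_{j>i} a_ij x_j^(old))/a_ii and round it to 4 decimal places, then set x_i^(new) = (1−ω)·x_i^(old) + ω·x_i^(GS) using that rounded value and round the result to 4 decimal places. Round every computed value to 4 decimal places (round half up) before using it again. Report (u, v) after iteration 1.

Iteration 1:
  u: GS value = (-5 - (-2)·1.0000) / (6) = -0.5000;  u ← (1−ω)·1.0000 + ω·-0.5000 = 0.2500
  v: GS value = (7 - (-2)·0.2500) / (-6) = -1.2500;  v ← (1−ω)·1.0000 + ω·-1.2500 = -0.1250

(0.2500, -0.1250)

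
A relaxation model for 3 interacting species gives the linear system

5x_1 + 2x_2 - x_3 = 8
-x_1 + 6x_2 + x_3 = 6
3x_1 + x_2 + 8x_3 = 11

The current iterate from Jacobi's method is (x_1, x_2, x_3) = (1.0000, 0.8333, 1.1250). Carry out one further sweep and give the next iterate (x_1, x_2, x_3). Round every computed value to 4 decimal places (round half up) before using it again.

(1.4917, 0.9792, 0.8958)

One sweep:
  x_1 = (8 - (2)·0.8333 - (-1)·1.1250) / (5) = 1.4917
  x_2 = (6 - (-1)·1.0000 - (1)·1.1250) / (6) = 0.9792
  x_3 = (11 - (3)·1.0000 - (1)·0.8333) / (8) = 0.8958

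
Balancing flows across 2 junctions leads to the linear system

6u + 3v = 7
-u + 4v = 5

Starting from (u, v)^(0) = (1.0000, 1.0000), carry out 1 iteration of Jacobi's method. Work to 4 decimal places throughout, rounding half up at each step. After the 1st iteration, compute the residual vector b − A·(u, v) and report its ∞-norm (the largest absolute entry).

1.5002

Iteration 1:
  u = (7 - (3)·1.0000) / (6) = 0.6667
  v = (5 - (-1)·1.0000) / (4) = 1.5000
Residual b − A·x = (-1.5002, -0.3333); ∞-norm = 1.5002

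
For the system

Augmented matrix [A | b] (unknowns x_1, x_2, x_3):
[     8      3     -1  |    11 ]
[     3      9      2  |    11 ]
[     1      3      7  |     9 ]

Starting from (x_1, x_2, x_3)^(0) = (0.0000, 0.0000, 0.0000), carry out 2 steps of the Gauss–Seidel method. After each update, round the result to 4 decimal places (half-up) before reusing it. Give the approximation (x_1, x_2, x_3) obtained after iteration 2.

(1.1838, 0.6583, 0.8345)

Iteration 1:
  x_1 = (11 - (3)·0.0000 - (-1)·0.0000) / (8) = 1.3750
  x_2 = (11 - (3)·1.3750 - (2)·0.0000) / (9) = 0.7639
  x_3 = (9 - (1)·1.3750 - (3)·0.7639) / (7) = 0.7619
Iteration 2:
  x_1 = (11 - (3)·0.7639 - (-1)·0.7619) / (8) = 1.1838
  x_2 = (11 - (3)·1.1838 - (2)·0.7619) / (9) = 0.6583
  x_3 = (9 - (1)·1.1838 - (3)·0.6583) / (7) = 0.8345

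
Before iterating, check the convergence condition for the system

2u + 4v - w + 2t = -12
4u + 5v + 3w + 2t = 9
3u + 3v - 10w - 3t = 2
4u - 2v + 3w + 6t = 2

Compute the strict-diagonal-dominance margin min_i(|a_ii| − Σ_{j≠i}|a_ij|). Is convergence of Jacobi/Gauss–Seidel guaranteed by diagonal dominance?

-5

row 1: |2| − (4+1+2) = -5
row 2: |5| − (4+3+2) = -4
row 3: |-10| − (3+3+3) = 1
row 4: |6| − (4+2+3) = -3
minimum over rows = -5 → not strictly diagonally dominant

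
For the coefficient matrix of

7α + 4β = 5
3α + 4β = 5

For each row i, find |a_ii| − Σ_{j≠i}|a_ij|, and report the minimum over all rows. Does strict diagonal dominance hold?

1

row 1: |7| − (4) = 3
row 2: |4| − (3) = 1
minimum over rows = 1 → strictly diagonally dominant (convergence guaranteed)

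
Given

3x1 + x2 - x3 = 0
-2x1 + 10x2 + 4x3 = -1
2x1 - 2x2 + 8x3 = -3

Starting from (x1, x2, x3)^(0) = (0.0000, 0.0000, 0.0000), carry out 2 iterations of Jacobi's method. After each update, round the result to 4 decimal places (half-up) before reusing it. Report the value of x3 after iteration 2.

-0.4000

Iteration 1:
  x1 = (0 - (1)·0.0000 - (-1)·0.0000) / (3) = 0.0000
  x2 = (-1 - (-2)·0.0000 - (4)·0.0000) / (10) = -0.1000
  x3 = (-3 - (2)·0.0000 - (-2)·0.0000) / (8) = -0.3750
Iteration 2:
  x1 = (0 - (1)·-0.1000 - (-1)·-0.3750) / (3) = -0.0917
  x2 = (-1 - (-2)·0.0000 - (4)·-0.3750) / (10) = 0.0500
  x3 = (-3 - (2)·0.0000 - (-2)·-0.1000) / (8) = -0.4000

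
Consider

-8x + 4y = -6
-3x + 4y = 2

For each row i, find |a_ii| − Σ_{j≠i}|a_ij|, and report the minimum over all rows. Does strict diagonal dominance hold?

1

row 1: |-8| − (4) = 4
row 2: |4| − (3) = 1
minimum over rows = 1 → strictly diagonally dominant (convergence guaranteed)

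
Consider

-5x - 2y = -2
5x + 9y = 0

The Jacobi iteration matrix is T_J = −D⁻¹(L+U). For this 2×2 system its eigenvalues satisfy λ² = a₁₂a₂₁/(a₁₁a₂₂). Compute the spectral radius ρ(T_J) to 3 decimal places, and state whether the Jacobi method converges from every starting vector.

a₁₂a₂₁/(a₁₁a₂₂) = (-2)·(5) / ((-5)·(9)) = 0.222222
ρ = √|0.222222| = √0.222222 = 0.471
ρ < 1, so Jacobi converges

0.471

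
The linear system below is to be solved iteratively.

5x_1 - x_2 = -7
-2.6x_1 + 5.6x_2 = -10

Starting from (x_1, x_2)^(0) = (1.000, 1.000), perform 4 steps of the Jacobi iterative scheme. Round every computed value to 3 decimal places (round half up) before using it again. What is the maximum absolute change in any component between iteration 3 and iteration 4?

Iteration 1:
  x_1 = (-7 - (-1)·1.000) / (5) = -1.200
  x_2 = (-10 - (-2.6)·1.000) / (5.6) = -1.321
Iteration 2:
  x_1 = (-7 - (-1)·-1.321) / (5) = -1.664
  x_2 = (-10 - (-2.6)·-1.200) / (5.6) = -2.343
Iteration 3:
  x_1 = (-7 - (-1)·-2.343) / (5) = -1.869
  x_2 = (-10 - (-2.6)·-1.664) / (5.6) = -2.558
Iteration 4:
  x_1 = (-7 - (-1)·-2.558) / (5) = -1.912
  x_2 = (-10 - (-2.6)·-1.869) / (5.6) = -2.653
Change: (-0.043, -0.095) → max |·| = 0.095

0.095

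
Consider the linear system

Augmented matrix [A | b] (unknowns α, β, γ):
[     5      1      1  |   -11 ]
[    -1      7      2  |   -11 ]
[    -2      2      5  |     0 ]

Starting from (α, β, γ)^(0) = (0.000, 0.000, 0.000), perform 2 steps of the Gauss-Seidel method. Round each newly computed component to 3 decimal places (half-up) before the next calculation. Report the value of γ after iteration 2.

-0.002

Iteration 1:
  α = (-11 - (1)·0.000 - (1)·0.000) / (5) = -2.200
  β = (-11 - (-1)·-2.200 - (2)·0.000) / (7) = -1.886
  γ = (0 - (-2)·-2.200 - (2)·-1.886) / (5) = -0.126
Iteration 2:
  α = (-11 - (1)·-1.886 - (1)·-0.126) / (5) = -1.798
  β = (-11 - (-1)·-1.798 - (2)·-0.126) / (7) = -1.792
  γ = (0 - (-2)·-1.798 - (2)·-1.792) / (5) = -0.002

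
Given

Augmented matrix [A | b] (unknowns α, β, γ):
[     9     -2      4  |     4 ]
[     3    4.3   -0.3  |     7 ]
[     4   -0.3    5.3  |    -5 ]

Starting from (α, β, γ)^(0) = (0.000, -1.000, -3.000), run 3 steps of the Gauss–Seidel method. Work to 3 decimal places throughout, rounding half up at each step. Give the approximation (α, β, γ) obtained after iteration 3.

(1.443, 0.481, -2.005)

Iteration 1:
  α = (4 - (-2)·-1.000 - (4)·-3.000) / (9) = 1.556
  β = (7 - (3)·1.556 - (-0.3)·-3.000) / (4.3) = 0.333
  γ = (-5 - (4)·1.556 - (-0.3)·0.333) / (5.3) = -2.099
Iteration 2:
  α = (4 - (-2)·0.333 - (4)·-2.099) / (9) = 1.451
  β = (7 - (3)·1.451 - (-0.3)·-2.099) / (4.3) = 0.469
  γ = (-5 - (4)·1.451 - (-0.3)·0.469) / (5.3) = -2.012
Iteration 3:
  α = (4 - (-2)·0.469 - (4)·-2.012) / (9) = 1.443
  β = (7 - (3)·1.443 - (-0.3)·-2.012) / (4.3) = 0.481
  γ = (-5 - (4)·1.443 - (-0.3)·0.481) / (5.3) = -2.005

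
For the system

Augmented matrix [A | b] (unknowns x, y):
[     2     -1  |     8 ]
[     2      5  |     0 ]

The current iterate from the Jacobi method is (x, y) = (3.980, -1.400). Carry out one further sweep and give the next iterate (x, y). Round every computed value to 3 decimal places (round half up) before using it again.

One sweep:
  x = (8 - (-1)·-1.400) / (2) = 3.300
  y = (0 - (2)·3.980) / (5) = -1.592

(3.300, -1.592)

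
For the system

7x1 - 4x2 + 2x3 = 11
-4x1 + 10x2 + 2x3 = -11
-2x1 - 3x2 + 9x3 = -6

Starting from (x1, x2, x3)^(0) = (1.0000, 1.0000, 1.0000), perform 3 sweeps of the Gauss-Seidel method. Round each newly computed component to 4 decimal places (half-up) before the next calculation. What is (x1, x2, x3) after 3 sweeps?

Iteration 1:
  x1 = (11 - (-4)·1.0000 - (2)·1.0000) / (7) = 1.8571
  x2 = (-11 - (-4)·1.8571 - (2)·1.0000) / (10) = -0.5572
  x3 = (-6 - (-2)·1.8571 - (-3)·-0.5572) / (9) = -0.4397
Iteration 2:
  x1 = (11 - (-4)·-0.5572 - (2)·-0.4397) / (7) = 1.3787
  x2 = (-11 - (-4)·1.3787 - (2)·-0.4397) / (10) = -0.4606
  x3 = (-6 - (-2)·1.3787 - (-3)·-0.4606) / (9) = -0.5138
Iteration 3:
  x1 = (11 - (-4)·-0.4606 - (2)·-0.5138) / (7) = 1.4550
  x2 = (-11 - (-4)·1.4550 - (2)·-0.5138) / (10) = -0.4152
  x3 = (-6 - (-2)·1.4550 - (-3)·-0.4152) / (9) = -0.4817

(1.4550, -0.4152, -0.4817)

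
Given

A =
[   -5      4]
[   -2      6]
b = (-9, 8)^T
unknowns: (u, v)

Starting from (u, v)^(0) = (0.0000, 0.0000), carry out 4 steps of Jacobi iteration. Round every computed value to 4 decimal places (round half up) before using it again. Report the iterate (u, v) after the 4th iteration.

(3.6311, 2.4489)

Iteration 1:
  u = (-9 - (4)·0.0000) / (-5) = 1.8000
  v = (8 - (-2)·0.0000) / (6) = 1.3333
Iteration 2:
  u = (-9 - (4)·1.3333) / (-5) = 2.8666
  v = (8 - (-2)·1.8000) / (6) = 1.9333
Iteration 3:
  u = (-9 - (4)·1.9333) / (-5) = 3.3466
  v = (8 - (-2)·2.8666) / (6) = 2.2889
Iteration 4:
  u = (-9 - (4)·2.2889) / (-5) = 3.6311
  v = (8 - (-2)·3.3466) / (6) = 2.4489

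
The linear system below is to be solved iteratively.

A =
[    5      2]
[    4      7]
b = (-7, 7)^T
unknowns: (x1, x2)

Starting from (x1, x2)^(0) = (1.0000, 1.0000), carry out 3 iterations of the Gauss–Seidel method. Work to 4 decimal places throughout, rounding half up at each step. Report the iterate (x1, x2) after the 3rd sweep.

Iteration 1:
  x1 = (-7 - (2)·1.0000) / (5) = -1.8000
  x2 = (7 - (4)·-1.8000) / (7) = 2.0286
Iteration 2:
  x1 = (-7 - (2)·2.0286) / (5) = -2.2114
  x2 = (7 - (4)·-2.2114) / (7) = 2.2637
Iteration 3:
  x1 = (-7 - (2)·2.2637) / (5) = -2.3055
  x2 = (7 - (4)·-2.3055) / (7) = 2.3174

(-2.3055, 2.3174)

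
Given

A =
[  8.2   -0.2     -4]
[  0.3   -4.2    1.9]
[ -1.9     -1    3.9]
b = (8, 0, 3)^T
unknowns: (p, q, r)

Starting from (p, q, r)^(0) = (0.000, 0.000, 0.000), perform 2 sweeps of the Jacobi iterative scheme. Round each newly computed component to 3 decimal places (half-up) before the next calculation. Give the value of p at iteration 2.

Iteration 1:
  p = (8 - (-0.2)·0.000 - (-4)·0.000) / (8.2) = 0.976
  q = (0 - (0.3)·0.000 - (1.9)·0.000) / (-4.2) = 0.000
  r = (3 - (-1.9)·0.000 - (-1)·0.000) / (3.9) = 0.769
Iteration 2:
  p = (8 - (-0.2)·0.000 - (-4)·0.769) / (8.2) = 1.351
  q = (0 - (0.3)·0.976 - (1.9)·0.769) / (-4.2) = 0.418
  r = (3 - (-1.9)·0.976 - (-1)·0.000) / (3.9) = 1.245

1.351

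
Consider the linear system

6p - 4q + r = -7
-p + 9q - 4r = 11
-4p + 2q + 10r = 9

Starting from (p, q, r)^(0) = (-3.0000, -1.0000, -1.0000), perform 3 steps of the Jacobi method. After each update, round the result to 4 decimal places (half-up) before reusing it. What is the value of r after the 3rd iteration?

0.3600

Iteration 1:
  p = (-7 - (-4)·-1.0000 - (1)·-1.0000) / (6) = -1.6667
  q = (11 - (-1)·-3.0000 - (-4)·-1.0000) / (9) = 0.4444
  r = (9 - (-4)·-3.0000 - (2)·-1.0000) / (10) = -0.1000
Iteration 2:
  p = (-7 - (-4)·0.4444 - (1)·-0.1000) / (6) = -0.8537
  q = (11 - (-1)·-1.6667 - (-4)·-0.1000) / (9) = 0.9926
  r = (9 - (-4)·-1.6667 - (2)·0.4444) / (10) = 0.1444
Iteration 3:
  p = (-7 - (-4)·0.9926 - (1)·0.1444) / (6) = -0.5290
  q = (11 - (-1)·-0.8537 - (-4)·0.1444) / (9) = 1.1915
  r = (9 - (-4)·-0.8537 - (2)·0.9926) / (10) = 0.3600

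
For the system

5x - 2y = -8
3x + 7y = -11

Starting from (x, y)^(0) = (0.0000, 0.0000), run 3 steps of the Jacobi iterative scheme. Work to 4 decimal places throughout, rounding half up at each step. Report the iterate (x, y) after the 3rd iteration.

(-1.9543, -0.6163)

Iteration 1:
  x = (-8 - (-2)·0.0000) / (5) = -1.6000
  y = (-11 - (3)·0.0000) / (7) = -1.5714
Iteration 2:
  x = (-8 - (-2)·-1.5714) / (5) = -2.2286
  y = (-11 - (3)·-1.6000) / (7) = -0.8857
Iteration 3:
  x = (-8 - (-2)·-0.8857) / (5) = -1.9543
  y = (-11 - (3)·-2.2286) / (7) = -0.6163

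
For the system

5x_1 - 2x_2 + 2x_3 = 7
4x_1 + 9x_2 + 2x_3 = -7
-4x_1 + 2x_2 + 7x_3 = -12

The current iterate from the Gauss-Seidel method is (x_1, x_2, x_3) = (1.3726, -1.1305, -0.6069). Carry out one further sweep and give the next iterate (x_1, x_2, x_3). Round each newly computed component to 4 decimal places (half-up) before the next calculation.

(1.1906, -1.1721, -0.6991)

One sweep:
  x_1 = (7 - (-2)·-1.1305 - (2)·-0.6069) / (5) = 1.1906
  x_2 = (-7 - (4)·1.1906 - (2)·-0.6069) / (9) = -1.1721
  x_3 = (-12 - (-4)·1.1906 - (2)·-1.1721) / (7) = -0.6991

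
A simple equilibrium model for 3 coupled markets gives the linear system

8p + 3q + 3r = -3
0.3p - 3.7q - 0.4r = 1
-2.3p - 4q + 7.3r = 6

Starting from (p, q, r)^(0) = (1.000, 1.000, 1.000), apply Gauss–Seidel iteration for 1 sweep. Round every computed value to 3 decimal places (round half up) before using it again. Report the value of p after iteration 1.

-1.125

Iteration 1:
  p = (-3 - (3)·1.000 - (3)·1.000) / (8) = -1.125
  q = (1 - (0.3)·-1.125 - (-0.4)·1.000) / (-3.7) = -0.470
  r = (6 - (-2.3)·-1.125 - (-4)·-0.470) / (7.3) = 0.210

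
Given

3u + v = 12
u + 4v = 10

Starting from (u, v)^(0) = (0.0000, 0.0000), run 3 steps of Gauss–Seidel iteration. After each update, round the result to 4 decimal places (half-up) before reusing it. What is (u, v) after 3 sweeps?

(3.4583, 1.6354)

Iteration 1:
  u = (12 - (1)·0.0000) / (3) = 4.0000
  v = (10 - (1)·4.0000) / (4) = 1.5000
Iteration 2:
  u = (12 - (1)·1.5000) / (3) = 3.5000
  v = (10 - (1)·3.5000) / (4) = 1.6250
Iteration 3:
  u = (12 - (1)·1.6250) / (3) = 3.4583
  v = (10 - (1)·3.4583) / (4) = 1.6354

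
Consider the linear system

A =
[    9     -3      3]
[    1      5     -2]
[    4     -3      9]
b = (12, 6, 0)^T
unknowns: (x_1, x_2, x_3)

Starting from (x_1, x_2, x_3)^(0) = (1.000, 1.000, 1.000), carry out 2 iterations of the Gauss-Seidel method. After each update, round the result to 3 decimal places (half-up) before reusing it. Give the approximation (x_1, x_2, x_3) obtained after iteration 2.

(1.827, 0.775, -0.554)

Iteration 1:
  x_1 = (12 - (-3)·1.000 - (3)·1.000) / (9) = 1.333
  x_2 = (6 - (1)·1.333 - (-2)·1.000) / (5) = 1.333
  x_3 = (0 - (4)·1.333 - (-3)·1.333) / (9) = -0.148
Iteration 2:
  x_1 = (12 - (-3)·1.333 - (3)·-0.148) / (9) = 1.827
  x_2 = (6 - (1)·1.827 - (-2)·-0.148) / (5) = 0.775
  x_3 = (0 - (4)·1.827 - (-3)·0.775) / (9) = -0.554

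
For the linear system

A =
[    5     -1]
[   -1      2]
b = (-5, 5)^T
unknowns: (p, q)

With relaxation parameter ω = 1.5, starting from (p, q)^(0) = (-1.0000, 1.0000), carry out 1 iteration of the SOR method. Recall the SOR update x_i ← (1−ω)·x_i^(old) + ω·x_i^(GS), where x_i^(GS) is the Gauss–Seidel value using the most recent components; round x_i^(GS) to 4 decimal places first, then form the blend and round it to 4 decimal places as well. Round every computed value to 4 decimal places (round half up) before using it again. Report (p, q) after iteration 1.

(-0.7000, 2.7250)

Iteration 1:
  p: GS value = (-5 - (-1)·1.0000) / (5) = -0.8000;  p ← (1−ω)·-1.0000 + ω·-0.8000 = -0.7000
  q: GS value = (5 - (-1)·-0.7000) / (2) = 2.1500;  q ← (1−ω)·1.0000 + ω·2.1500 = 2.7250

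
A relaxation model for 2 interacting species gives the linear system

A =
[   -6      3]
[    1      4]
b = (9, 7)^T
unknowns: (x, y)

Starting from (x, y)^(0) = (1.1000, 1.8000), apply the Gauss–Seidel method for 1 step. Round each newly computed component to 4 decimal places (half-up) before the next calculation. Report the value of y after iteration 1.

1.9000

Iteration 1:
  x = (9 - (3)·1.8000) / (-6) = -0.6000
  y = (7 - (1)·-0.6000) / (4) = 1.9000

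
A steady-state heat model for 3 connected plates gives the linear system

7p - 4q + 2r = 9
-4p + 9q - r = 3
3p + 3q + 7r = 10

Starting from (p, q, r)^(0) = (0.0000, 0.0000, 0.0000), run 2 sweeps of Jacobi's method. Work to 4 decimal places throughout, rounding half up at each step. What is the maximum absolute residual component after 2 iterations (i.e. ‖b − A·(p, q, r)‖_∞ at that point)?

Iteration 1:
  p = (9 - (-4)·0.0000 - (2)·0.0000) / (7) = 1.2857
  q = (3 - (-4)·0.0000 - (-1)·0.0000) / (9) = 0.3333
  r = (10 - (3)·0.0000 - (3)·0.0000) / (7) = 1.4286
Iteration 2:
  p = (9 - (-4)·0.3333 - (2)·1.4286) / (7) = 1.0680
  q = (3 - (-4)·1.2857 - (-1)·1.4286) / (9) = 1.0635
  r = (10 - (3)·1.2857 - (3)·0.3333) / (7) = 0.7347
Residual b − A·x = (4.3086, -1.5648, -1.5374); ∞-norm = 4.3086

4.3086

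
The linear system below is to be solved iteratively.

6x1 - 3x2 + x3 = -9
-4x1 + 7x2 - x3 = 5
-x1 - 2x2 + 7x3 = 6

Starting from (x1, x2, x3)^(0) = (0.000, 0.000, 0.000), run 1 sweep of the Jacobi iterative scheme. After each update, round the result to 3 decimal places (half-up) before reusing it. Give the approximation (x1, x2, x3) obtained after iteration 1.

(-1.500, 0.714, 0.857)

Iteration 1:
  x1 = (-9 - (-3)·0.000 - (1)·0.000) / (6) = -1.500
  x2 = (5 - (-4)·0.000 - (-1)·0.000) / (7) = 0.714
  x3 = (6 - (-1)·0.000 - (-2)·0.000) / (7) = 0.857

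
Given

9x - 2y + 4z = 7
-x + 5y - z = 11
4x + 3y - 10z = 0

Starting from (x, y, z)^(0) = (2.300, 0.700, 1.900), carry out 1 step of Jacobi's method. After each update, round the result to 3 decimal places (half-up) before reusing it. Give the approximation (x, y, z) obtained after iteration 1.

Iteration 1:
  x = (7 - (-2)·0.700 - (4)·1.900) / (9) = 0.089
  y = (11 - (-1)·2.300 - (-1)·1.900) / (5) = 3.040
  z = (0 - (4)·2.300 - (3)·0.700) / (-10) = 1.130

(0.089, 3.040, 1.130)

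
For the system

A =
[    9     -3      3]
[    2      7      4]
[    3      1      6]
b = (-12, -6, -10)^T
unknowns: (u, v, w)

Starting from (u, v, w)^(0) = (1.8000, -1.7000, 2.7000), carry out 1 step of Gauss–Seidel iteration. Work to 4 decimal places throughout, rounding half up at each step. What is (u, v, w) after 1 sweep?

(-2.8000, -1.6000, 0.0000)

Iteration 1:
  u = (-12 - (-3)·-1.7000 - (3)·2.7000) / (9) = -2.8000
  v = (-6 - (2)·-2.8000 - (4)·2.7000) / (7) = -1.6000
  w = (-10 - (3)·-2.8000 - (1)·-1.6000) / (6) = 0.0000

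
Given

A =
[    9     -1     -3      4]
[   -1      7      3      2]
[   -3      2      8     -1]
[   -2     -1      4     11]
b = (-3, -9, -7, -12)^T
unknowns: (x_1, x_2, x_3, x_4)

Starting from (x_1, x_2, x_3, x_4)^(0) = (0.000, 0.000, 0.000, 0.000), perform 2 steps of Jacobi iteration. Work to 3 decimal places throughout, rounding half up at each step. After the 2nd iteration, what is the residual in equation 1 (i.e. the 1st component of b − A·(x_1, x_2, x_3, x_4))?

Iteration 1:
  x_1 = (-3 - (-1)·0.000 - (-3)·0.000 - (4)·0.000) / (9) = -0.333
  x_2 = (-9 - (-1)·0.000 - (3)·0.000 - (2)·0.000) / (7) = -1.286
  x_3 = (-7 - (-3)·0.000 - (2)·0.000 - (-1)·0.000) / (8) = -0.875
  x_4 = (-12 - (-2)·0.000 - (-1)·0.000 - (4)·0.000) / (11) = -1.091
Iteration 2:
  x_1 = (-3 - (-1)·-1.286 - (-3)·-0.875 - (4)·-1.091) / (9) = -0.283
  x_2 = (-9 - (-1)·-0.333 - (3)·-0.875 - (2)·-1.091) / (7) = -0.647
  x_3 = (-7 - (-3)·-0.333 - (2)·-1.286 - (-1)·-1.091) / (8) = -0.815
  x_4 = (-12 - (-2)·-0.333 - (-1)·-1.286 - (4)·-0.875) / (11) = -0.950
Residual b − A·x = (0.255, -0.409, -0.985, 0.497)

0.255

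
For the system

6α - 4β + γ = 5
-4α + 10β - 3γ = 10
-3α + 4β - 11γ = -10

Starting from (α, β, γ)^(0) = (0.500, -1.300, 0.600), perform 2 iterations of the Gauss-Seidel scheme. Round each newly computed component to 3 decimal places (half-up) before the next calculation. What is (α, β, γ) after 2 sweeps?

(1.359, 1.950, 1.248)

Iteration 1:
  α = (5 - (-4)·-1.300 - (1)·0.600) / (6) = -0.133
  β = (10 - (-4)·-0.133 - (-3)·0.600) / (10) = 1.127
  γ = (-10 - (-3)·-0.133 - (4)·1.127) / (-11) = 1.355
Iteration 2:
  α = (5 - (-4)·1.127 - (1)·1.355) / (6) = 1.359
  β = (10 - (-4)·1.359 - (-3)·1.355) / (10) = 1.950
  γ = (-10 - (-3)·1.359 - (4)·1.950) / (-11) = 1.248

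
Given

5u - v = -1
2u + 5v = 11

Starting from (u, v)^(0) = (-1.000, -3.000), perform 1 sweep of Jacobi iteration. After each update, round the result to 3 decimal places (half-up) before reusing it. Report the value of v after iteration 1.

2.600

Iteration 1:
  u = (-1 - (-1)·-3.000) / (5) = -0.800
  v = (11 - (2)·-1.000) / (5) = 2.600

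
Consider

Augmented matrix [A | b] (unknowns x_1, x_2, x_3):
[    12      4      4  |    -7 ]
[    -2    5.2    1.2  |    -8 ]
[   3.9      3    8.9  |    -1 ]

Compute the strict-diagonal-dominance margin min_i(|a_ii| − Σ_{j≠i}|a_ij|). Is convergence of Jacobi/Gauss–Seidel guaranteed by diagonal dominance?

row 1: |12| − (4+4) = 4
row 2: |5.2| − (2+1.2) = 2
row 3: |8.9| − (3.9+3) = 2
minimum over rows = 2 → strictly diagonally dominant (convergence guaranteed)

2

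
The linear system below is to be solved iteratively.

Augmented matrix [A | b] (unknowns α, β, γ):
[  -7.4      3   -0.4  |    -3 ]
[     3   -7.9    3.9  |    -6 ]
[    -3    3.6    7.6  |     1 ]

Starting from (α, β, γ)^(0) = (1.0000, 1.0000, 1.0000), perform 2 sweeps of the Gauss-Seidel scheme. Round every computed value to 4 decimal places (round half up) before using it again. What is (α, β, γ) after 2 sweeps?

Iteration 1:
  α = (-3 - (3)·1.0000 - (-0.4)·1.0000) / (-7.4) = 0.7568
  β = (-6 - (3)·0.7568 - (3.9)·1.0000) / (-7.9) = 1.5406
  γ = (1 - (-3)·0.7568 - (3.6)·1.5406) / (7.6) = -0.2994
Iteration 2:
  α = (-3 - (3)·1.5406 - (-0.4)·-0.2994) / (-7.4) = 1.0462
  β = (-6 - (3)·1.0462 - (3.9)·-0.2994) / (-7.9) = 1.0090
  γ = (1 - (-3)·1.0462 - (3.6)·1.0090) / (7.6) = 0.0666

(1.0462, 1.0090, 0.0666)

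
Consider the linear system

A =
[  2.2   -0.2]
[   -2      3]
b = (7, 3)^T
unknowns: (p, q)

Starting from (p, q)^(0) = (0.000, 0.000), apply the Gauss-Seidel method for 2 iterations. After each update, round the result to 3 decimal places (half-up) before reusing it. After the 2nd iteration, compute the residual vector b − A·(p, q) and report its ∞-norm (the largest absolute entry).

Iteration 1:
  p = (7 - (-0.2)·0.000) / (2.2) = 3.182
  q = (3 - (-2)·3.182) / (3) = 3.121
Iteration 2:
  p = (7 - (-0.2)·3.121) / (2.2) = 3.466
  q = (3 - (-2)·3.466) / (3) = 3.311
Residual b − A·x = (0.037, -0.001); ∞-norm = 0.037

0.037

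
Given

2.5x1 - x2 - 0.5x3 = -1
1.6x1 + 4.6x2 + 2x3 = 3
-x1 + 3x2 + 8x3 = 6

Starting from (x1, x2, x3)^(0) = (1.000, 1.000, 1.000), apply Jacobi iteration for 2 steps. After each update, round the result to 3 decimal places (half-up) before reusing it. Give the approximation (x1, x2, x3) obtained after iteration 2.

Iteration 1:
  x1 = (-1 - (-1)·1.000 - (-0.5)·1.000) / (2.5) = 0.200
  x2 = (3 - (1.6)·1.000 - (2)·1.000) / (4.6) = -0.130
  x3 = (6 - (-1)·1.000 - (3)·1.000) / (8) = 0.500
Iteration 2:
  x1 = (-1 - (-1)·-0.130 - (-0.5)·0.500) / (2.5) = -0.352
  x2 = (3 - (1.6)·0.200 - (2)·0.500) / (4.6) = 0.365
  x3 = (6 - (-1)·0.200 - (3)·-0.130) / (8) = 0.824

(-0.352, 0.365, 0.824)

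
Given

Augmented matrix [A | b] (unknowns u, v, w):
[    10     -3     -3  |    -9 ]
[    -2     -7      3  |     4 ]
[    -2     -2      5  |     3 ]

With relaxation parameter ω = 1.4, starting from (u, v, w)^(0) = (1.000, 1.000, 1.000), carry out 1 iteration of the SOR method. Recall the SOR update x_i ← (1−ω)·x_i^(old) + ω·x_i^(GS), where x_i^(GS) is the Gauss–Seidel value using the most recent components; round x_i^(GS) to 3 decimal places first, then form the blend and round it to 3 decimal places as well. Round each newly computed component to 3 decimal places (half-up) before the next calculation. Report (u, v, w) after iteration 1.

(-0.820, -0.273, -0.172)

Iteration 1:
  u: GS value = (-9 - (-3)·1.000 - (-3)·1.000) / (10) = -0.300;  u ← (1−ω)·1.000 + ω·-0.300 = -0.820
  v: GS value = (4 - (-2)·-0.820 - (3)·1.000) / (-7) = 0.091;  v ← (1−ω)·1.000 + ω·0.091 = -0.273
  w: GS value = (3 - (-2)·-0.820 - (-2)·-0.273) / (5) = 0.163;  w ← (1−ω)·1.000 + ω·0.163 = -0.172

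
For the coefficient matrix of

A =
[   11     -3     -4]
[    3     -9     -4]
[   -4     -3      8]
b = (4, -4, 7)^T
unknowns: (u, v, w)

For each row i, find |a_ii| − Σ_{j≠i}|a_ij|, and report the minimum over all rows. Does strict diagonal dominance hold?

row 1: |11| − (3+4) = 4
row 2: |-9| − (3+4) = 2
row 3: |8| − (4+3) = 1
minimum over rows = 1 → strictly diagonally dominant (convergence guaranteed)

1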